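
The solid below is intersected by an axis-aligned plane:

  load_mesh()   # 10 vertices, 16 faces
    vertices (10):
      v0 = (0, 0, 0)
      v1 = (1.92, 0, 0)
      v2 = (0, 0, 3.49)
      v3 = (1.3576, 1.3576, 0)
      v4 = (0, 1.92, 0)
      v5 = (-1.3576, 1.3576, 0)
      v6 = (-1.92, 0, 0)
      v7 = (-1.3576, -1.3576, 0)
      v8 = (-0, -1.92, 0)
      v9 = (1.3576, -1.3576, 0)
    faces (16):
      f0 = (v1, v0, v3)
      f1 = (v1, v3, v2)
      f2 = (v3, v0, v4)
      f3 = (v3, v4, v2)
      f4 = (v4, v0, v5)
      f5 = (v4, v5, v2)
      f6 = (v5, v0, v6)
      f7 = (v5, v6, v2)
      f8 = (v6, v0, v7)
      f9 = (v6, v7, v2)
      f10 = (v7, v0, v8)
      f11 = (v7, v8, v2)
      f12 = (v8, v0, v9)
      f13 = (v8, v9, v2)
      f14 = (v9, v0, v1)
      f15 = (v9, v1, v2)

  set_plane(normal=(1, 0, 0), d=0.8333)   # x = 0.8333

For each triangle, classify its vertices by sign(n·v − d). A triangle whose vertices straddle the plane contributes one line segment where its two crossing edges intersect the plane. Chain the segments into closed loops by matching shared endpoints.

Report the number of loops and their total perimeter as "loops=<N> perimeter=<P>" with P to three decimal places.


Straddling triangles (8 of 16):
  (v1,v0,v3) [+-+] → (0.8333, 0, 0)–(0.8333, 0.8333, 0)  len=0.8333
  (v1,v3,v2) [++-] → (0.8333, 0.8333, 1.34782)–(0.8333, 0, 1.9753)  len=1.0431
  (v3,v0,v4) [+--] → (0.8333, 0.8333, 0)–(0.8333, 1.5748, 0)  len=0.7415
  (v3,v4,v2) [+--] → (0.8333, 1.5748, 0)–(0.8333, 0.8333, 1.34782)  len=1.5383
  (v8,v0,v9) [--+] → (0.8333, -0.8333, 0)–(0.8333, -1.5748, 0)  len=0.7415
  (v8,v9,v2) [-+-] → (0.8333, -1.5748, 0)–(0.8333, -0.8333, 1.34782)  len=1.5383
  (v9,v0,v1) [+-+] → (0.8333, -0.8333, 0)–(0.8333, 0, 0)  len=0.8333
  (v9,v1,v2) [++-] → (0.8333, 0, 1.9753)–(0.8333, -0.8333, 1.34782)  len=1.0431

Chained into 1 loop(s):
  loop 1: 8 segments, perimeter = 8.3125
Total perimeter = 8.313

loops=1 perimeter=8.313


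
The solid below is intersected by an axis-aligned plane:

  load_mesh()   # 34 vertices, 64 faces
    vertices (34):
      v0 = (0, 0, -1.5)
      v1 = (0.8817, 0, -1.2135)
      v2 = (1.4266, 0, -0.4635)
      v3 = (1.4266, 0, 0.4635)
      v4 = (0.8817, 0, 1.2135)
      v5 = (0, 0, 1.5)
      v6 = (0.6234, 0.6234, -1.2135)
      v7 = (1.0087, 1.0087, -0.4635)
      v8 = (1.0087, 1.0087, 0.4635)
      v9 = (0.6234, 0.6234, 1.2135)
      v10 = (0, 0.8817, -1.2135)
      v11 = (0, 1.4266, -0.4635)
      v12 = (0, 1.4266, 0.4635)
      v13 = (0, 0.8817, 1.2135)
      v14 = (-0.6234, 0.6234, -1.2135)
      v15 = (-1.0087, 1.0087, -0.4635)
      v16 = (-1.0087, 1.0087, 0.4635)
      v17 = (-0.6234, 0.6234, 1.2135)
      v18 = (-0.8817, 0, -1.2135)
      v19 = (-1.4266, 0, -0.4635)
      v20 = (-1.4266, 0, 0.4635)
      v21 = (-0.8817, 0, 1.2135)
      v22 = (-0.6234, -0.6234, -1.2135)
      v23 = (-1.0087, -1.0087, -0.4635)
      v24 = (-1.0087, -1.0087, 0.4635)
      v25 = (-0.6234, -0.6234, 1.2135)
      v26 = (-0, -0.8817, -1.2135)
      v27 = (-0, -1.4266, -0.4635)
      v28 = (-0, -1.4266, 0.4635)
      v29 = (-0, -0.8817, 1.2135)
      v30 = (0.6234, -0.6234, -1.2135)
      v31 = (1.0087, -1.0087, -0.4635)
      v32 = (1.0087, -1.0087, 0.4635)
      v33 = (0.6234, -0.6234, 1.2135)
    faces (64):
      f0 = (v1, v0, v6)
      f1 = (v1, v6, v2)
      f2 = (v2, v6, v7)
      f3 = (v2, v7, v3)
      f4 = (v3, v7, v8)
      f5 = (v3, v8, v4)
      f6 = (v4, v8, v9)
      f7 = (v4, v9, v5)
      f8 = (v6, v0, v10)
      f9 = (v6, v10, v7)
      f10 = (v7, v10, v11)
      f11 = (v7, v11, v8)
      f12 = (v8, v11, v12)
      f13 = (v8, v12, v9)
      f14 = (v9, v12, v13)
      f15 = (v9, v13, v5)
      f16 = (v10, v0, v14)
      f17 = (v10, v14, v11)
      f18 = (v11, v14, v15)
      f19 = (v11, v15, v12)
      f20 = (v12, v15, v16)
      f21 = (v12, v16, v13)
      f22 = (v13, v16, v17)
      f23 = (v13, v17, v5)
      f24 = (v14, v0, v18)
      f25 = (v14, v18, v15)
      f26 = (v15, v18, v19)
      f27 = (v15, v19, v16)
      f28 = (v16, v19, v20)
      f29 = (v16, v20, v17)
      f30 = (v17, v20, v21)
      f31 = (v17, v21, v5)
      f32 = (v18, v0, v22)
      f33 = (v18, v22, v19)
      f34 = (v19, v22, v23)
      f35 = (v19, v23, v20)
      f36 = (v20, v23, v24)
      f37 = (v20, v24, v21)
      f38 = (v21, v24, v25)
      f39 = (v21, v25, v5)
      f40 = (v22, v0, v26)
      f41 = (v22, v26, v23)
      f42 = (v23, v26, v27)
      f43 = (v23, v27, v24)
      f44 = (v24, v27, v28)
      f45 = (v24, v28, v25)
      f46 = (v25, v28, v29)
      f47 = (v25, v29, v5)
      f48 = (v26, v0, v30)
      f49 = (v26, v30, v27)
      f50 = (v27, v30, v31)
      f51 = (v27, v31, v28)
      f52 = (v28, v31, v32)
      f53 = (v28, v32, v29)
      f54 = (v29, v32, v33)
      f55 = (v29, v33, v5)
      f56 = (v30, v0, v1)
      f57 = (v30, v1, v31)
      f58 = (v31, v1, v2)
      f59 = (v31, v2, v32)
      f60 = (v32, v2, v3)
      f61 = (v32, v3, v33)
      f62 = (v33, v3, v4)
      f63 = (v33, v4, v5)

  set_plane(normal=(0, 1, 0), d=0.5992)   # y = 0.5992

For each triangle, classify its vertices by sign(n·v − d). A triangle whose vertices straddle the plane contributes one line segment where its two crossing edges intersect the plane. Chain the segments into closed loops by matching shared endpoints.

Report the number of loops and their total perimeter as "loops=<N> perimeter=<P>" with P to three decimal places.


loops=1 perimeter=8.125

Straddling triangles (20 of 64):
  (v1,v0,v6) [--+] → (0.5992, 0.5992, -1.22462)–(0.633427, 0.5992, -1.2135)  len=0.0360
  (v1,v6,v2) [-+-] → (0.633427, 0.5992, -1.2135)–(0.65458, 0.5992, -1.18439)  len=0.0360
  (v2,v6,v7) [-++] → (0.65458, 0.5992, -1.18439)–(1.17835, 0.5992, -0.4635)  len=0.8911
  (v2,v7,v3) [-+-] → (1.17835, 0.5992, -0.4635)–(1.17835, 0.5992, -0.0871676)  len=0.3763
  (v3,v7,v8) [-++] → (1.17835, 0.5992, -0.0871676)–(1.17835, 0.5992, 0.4635)  len=0.5507
  (v3,v8,v4) [-+-] → (1.17835, 0.5992, 0.4635)–(0.957142, 0.5992, 0.767976)  len=0.3764
  (v4,v8,v9) [-++] → (0.957142, 0.5992, 0.767976)–(0.633427, 0.5992, 1.2135)  len=0.5507
  (v4,v9,v5) [-+-] → (0.633427, 0.5992, 1.2135)–(0.5992, 0.5992, 1.22462)  len=0.0360
  (v6,v0,v10) [+-+] → (0.5992, 0.5992, -1.22462)–(0, 0.5992, -1.3053)  len=0.6046
  (v9,v13,v5) [++-] → (0, 0.5992, 1.3053)–(0.5992, 0.5992, 1.22462)  len=0.6046
  (v10,v0,v14) [+-+] → (0, 0.5992, -1.3053)–(-0.5992, 0.5992, -1.22462)  len=0.6046
  (v13,v17,v5) [++-] → (-0.5992, 0.5992, 1.22462)–(0, 0.5992, 1.3053)  len=0.6046
  (v14,v0,v18) [+--] → (-0.5992, 0.5992, -1.22462)–(-0.633427, 0.5992, -1.2135)  len=0.0360
  (v14,v18,v15) [+-+] → (-0.633427, 0.5992, -1.2135)–(-0.957142, 0.5992, -0.767976)  len=0.5507
  (v15,v18,v19) [+--] → (-0.957142, 0.5992, -0.767976)–(-1.17835, 0.5992, -0.4635)  len=0.3764
  (v15,v19,v16) [+-+] → (-1.17835, 0.5992, -0.4635)–(-1.17835, 0.5992, 0.0871676)  len=0.5507
  (v16,v19,v20) [+--] → (-1.17835, 0.5992, 0.0871676)–(-1.17835, 0.5992, 0.4635)  len=0.3763
  (v16,v20,v17) [+-+] → (-1.17835, 0.5992, 0.4635)–(-0.65458, 0.5992, 1.18439)  len=0.8911
  (v17,v20,v21) [+--] → (-0.65458, 0.5992, 1.18439)–(-0.633427, 0.5992, 1.2135)  len=0.0360
  (v17,v21,v5) [+--] → (-0.633427, 0.5992, 1.2135)–(-0.5992, 0.5992, 1.22462)  len=0.0360

Chained into 1 loop(s):
  loop 1: 20 segments, perimeter = 8.1246
Total perimeter = 8.125


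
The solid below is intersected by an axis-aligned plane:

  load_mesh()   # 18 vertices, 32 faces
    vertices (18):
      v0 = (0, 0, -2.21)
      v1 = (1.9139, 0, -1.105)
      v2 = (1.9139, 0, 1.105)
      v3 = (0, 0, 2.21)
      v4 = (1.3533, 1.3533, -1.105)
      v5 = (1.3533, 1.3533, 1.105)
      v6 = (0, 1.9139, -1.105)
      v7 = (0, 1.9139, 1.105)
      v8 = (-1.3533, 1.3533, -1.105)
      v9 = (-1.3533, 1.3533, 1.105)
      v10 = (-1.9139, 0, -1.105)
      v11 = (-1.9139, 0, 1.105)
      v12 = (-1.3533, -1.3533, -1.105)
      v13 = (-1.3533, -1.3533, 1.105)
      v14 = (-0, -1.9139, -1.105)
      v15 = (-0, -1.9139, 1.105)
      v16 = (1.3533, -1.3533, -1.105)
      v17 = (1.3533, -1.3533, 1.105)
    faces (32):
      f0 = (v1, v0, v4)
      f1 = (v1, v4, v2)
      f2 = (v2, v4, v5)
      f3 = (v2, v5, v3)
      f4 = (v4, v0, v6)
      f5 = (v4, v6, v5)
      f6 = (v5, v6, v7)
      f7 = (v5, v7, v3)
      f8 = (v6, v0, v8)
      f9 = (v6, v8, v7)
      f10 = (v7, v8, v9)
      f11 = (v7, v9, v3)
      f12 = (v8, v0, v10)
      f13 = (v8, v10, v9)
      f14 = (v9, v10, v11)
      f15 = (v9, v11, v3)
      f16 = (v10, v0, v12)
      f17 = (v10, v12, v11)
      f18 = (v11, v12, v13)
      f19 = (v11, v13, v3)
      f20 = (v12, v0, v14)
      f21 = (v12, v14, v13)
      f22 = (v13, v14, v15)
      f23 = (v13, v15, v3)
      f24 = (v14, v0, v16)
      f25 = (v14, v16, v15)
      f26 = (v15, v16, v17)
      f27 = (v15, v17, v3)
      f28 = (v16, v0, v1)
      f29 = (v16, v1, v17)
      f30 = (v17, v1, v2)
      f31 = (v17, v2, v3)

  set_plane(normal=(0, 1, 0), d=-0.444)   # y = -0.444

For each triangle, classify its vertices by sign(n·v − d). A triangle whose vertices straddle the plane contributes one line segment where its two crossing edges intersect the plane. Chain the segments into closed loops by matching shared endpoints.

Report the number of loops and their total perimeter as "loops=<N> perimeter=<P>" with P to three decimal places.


Straddling triangles (12 of 32):
  (v10,v0,v12) [++-] → (-0.444, -0.444, -1.84746)–(-1.72997, -0.444, -1.105)  len=1.4849
  (v10,v12,v11) [+-+] → (-1.72997, -0.444, -1.105)–(-1.72997, -0.444, 0.379928)  len=1.4849
  (v11,v12,v13) [+--] → (-1.72997, -0.444, 0.379928)–(-1.72997, -0.444, 1.105)  len=0.7251
  (v11,v13,v3) [+-+] → (-1.72997, -0.444, 1.105)–(-0.444, -0.444, 1.84746)  len=1.4849
  (v12,v0,v14) [-+-] → (-0.444, -0.444, -1.84746)–(0, -0.444, -1.95365)  len=0.4565
  (v13,v15,v3) [--+] → (0, -0.444, 1.95365)–(-0.444, -0.444, 1.84746)  len=0.4565
  (v14,v0,v16) [-+-] → (0, -0.444, -1.95365)–(0.444, -0.444, -1.84746)  len=0.4565
  (v15,v17,v3) [--+] → (0.444, -0.444, 1.84746)–(0, -0.444, 1.95365)  len=0.4565
  (v16,v0,v1) [-++] → (0.444, -0.444, -1.84746)–(1.72997, -0.444, -1.105)  len=1.4849
  (v16,v1,v17) [-+-] → (1.72997, -0.444, -1.105)–(1.72997, -0.444, -0.379928)  len=0.7251
  (v17,v1,v2) [-++] → (1.72997, -0.444, -0.379928)–(1.72997, -0.444, 1.105)  len=1.4849
  (v17,v2,v3) [-++] → (1.72997, -0.444, 1.105)–(0.444, -0.444, 1.84746)  len=1.4849

Chained into 1 loop(s):
  loop 1: 12 segments, perimeter = 12.1858
Total perimeter = 12.186

loops=1 perimeter=12.186


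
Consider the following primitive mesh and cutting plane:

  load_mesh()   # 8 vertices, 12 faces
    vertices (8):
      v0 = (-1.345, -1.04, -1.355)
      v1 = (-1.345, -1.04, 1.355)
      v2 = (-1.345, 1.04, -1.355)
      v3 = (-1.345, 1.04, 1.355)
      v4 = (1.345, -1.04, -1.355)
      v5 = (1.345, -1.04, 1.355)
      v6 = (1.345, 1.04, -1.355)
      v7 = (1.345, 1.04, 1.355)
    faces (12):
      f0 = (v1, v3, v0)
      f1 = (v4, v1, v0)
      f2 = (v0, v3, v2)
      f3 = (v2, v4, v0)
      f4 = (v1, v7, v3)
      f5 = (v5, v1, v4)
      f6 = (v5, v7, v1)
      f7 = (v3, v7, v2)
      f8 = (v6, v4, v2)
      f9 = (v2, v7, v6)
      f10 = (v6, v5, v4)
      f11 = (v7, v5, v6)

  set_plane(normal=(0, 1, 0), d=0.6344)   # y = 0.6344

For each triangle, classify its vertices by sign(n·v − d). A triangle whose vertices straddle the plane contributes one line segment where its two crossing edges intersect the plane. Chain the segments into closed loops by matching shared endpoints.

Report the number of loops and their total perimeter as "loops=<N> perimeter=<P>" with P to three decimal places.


Straddling triangles (8 of 12):
  (v1,v3,v0) [-+-] → (-1.345, 0.6344, 1.355)–(-1.345, 0.6344, 0.82655)  len=0.5285
  (v0,v3,v2) [-++] → (-1.345, 0.6344, 0.82655)–(-1.345, 0.6344, -1.355)  len=2.1815
  (v2,v4,v0) [+--] → (-0.82045, 0.6344, -1.355)–(-1.345, 0.6344, -1.355)  len=0.5246
  (v1,v7,v3) [-++] → (0.82045, 0.6344, 1.355)–(-1.345, 0.6344, 1.355)  len=2.1654
  (v5,v7,v1) [-+-] → (1.345, 0.6344, 1.355)–(0.82045, 0.6344, 1.355)  len=0.5246
  (v6,v4,v2) [+-+] → (1.345, 0.6344, -1.355)–(-0.82045, 0.6344, -1.355)  len=2.1654
  (v6,v5,v4) [+--] → (1.345, 0.6344, -0.82655)–(1.345, 0.6344, -1.355)  len=0.5285
  (v7,v5,v6) [+-+] → (1.345, 0.6344, 1.355)–(1.345, 0.6344, -0.82655)  len=2.1815

Chained into 1 loop(s):
  loop 1: 8 segments, perimeter = 10.8000
Total perimeter = 10.800

loops=1 perimeter=10.800


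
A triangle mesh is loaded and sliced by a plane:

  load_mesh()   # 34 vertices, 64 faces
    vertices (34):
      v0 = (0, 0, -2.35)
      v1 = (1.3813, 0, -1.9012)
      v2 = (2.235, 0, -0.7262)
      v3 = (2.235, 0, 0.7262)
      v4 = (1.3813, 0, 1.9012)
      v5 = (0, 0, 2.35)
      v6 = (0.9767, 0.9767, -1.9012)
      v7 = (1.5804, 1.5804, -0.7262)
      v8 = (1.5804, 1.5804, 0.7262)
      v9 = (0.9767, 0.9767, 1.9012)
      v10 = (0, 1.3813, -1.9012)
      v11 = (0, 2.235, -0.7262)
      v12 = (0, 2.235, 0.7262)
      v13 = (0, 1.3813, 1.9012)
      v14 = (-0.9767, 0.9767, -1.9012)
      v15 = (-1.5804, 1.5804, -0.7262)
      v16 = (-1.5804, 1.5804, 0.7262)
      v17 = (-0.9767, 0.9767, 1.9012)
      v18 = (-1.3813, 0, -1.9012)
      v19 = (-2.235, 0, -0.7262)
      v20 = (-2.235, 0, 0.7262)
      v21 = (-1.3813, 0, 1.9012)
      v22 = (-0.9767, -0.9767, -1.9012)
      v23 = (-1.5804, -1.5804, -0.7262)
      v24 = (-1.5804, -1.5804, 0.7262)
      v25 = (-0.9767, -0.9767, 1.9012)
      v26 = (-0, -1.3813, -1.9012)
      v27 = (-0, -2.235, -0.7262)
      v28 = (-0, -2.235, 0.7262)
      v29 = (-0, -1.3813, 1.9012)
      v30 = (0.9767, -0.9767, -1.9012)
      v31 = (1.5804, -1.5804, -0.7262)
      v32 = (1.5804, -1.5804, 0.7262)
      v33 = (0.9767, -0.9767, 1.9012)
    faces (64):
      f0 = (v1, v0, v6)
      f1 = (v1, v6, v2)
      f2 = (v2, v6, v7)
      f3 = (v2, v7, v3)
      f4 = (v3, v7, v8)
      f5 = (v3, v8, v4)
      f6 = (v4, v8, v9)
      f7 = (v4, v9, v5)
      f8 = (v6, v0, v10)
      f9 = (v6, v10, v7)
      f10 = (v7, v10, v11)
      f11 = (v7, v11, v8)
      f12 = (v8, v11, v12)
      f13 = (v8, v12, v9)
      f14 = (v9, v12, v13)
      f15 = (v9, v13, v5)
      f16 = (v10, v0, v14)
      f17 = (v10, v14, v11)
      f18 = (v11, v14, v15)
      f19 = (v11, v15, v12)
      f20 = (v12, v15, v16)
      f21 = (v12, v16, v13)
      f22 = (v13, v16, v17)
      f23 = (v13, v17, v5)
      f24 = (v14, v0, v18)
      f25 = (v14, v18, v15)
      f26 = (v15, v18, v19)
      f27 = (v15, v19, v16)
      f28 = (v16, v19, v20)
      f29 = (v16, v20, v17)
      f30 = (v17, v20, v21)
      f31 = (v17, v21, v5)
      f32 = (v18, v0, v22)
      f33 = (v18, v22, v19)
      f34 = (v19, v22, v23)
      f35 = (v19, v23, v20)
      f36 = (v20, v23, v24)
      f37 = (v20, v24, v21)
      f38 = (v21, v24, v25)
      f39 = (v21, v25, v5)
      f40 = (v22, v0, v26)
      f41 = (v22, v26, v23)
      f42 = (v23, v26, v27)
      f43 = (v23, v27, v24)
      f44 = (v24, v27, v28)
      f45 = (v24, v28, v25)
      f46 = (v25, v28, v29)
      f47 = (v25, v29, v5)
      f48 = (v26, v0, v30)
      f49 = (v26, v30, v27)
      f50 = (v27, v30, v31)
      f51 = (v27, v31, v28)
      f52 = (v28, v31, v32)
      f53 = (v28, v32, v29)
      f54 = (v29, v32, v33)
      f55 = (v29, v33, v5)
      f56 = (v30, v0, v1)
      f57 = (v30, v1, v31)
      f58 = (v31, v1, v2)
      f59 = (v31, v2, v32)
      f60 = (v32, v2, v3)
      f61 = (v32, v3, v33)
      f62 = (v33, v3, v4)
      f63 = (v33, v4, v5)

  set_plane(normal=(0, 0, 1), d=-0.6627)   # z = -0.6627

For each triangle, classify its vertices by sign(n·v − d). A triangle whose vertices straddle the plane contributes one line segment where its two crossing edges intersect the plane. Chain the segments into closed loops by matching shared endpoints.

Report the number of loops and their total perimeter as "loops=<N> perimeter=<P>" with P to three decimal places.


Straddling triangles (16 of 64):
  (v2,v7,v3) [--+] → (1.60902, 1.5113, -0.6627)–(2.235, 0, -0.6627)  len=1.6358
  (v3,v7,v8) [+-+] → (1.60902, 1.5113, -0.6627)–(1.5804, 1.5804, -0.6627)  len=0.0748
  (v7,v11,v8) [--+] → (0.0690963, 2.20638, -0.6627)–(1.5804, 1.5804, -0.6627)  len=1.6358
  (v8,v11,v12) [+-+] → (0.0690963, 2.20638, -0.6627)–(0, 2.235, -0.6627)  len=0.0748
  (v11,v15,v12) [--+] → (-1.5113, 1.60902, -0.6627)–(0, 2.235, -0.6627)  len=1.6358
  (v12,v15,v16) [+-+] → (-1.5113, 1.60902, -0.6627)–(-1.5804, 1.5804, -0.6627)  len=0.0748
  (v15,v19,v16) [--+] → (-2.20638, 0.0690963, -0.6627)–(-1.5804, 1.5804, -0.6627)  len=1.6358
  (v16,v19,v20) [+-+] → (-2.20638, 0.0690963, -0.6627)–(-2.235, 0, -0.6627)  len=0.0748
  (v19,v23,v20) [--+] → (-1.60902, -1.5113, -0.6627)–(-2.235, 0, -0.6627)  len=1.6358
  (v20,v23,v24) [+-+] → (-1.60902, -1.5113, -0.6627)–(-1.5804, -1.5804, -0.6627)  len=0.0748
  (v23,v27,v24) [--+] → (-0.0690963, -2.20638, -0.6627)–(-1.5804, -1.5804, -0.6627)  len=1.6358
  (v24,v27,v28) [+-+] → (-0.0690963, -2.20638, -0.6627)–(0, -2.235, -0.6627)  len=0.0748
  (v27,v31,v28) [--+] → (1.5113, -1.60902, -0.6627)–(0, -2.235, -0.6627)  len=1.6358
  (v28,v31,v32) [+-+] → (1.5113, -1.60902, -0.6627)–(1.5804, -1.5804, -0.6627)  len=0.0748
  (v31,v2,v32) [--+] → (2.20638, -0.0690963, -0.6627)–(1.5804, -1.5804, -0.6627)  len=1.6358
  (v32,v2,v3) [+-+] → (2.20638, -0.0690963, -0.6627)–(2.235, 0, -0.6627)  len=0.0748

Chained into 1 loop(s):
  loop 1: 16 segments, perimeter = 13.6848
Total perimeter = 13.685

loops=1 perimeter=13.685


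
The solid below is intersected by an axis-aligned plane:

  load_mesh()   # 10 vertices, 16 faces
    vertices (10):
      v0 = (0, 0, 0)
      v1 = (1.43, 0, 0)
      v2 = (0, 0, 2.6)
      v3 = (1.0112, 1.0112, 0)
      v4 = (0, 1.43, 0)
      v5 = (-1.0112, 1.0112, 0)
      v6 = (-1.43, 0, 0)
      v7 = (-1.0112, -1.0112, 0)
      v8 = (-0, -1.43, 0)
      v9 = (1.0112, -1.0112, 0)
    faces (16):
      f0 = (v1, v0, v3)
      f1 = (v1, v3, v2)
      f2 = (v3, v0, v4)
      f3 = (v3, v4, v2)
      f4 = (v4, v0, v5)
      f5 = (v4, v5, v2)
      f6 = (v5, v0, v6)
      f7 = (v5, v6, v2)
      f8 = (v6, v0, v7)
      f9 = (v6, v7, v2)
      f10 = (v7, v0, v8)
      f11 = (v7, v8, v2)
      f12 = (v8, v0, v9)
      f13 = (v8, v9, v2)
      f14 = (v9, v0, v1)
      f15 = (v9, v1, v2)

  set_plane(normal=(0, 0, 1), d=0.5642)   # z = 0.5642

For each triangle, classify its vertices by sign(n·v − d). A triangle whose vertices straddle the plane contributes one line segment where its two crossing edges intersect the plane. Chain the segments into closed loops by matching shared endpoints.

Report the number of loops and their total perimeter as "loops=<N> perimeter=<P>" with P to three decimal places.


loops=1 perimeter=6.856

Straddling triangles (8 of 16):
  (v1,v3,v2) [--+] → (0.79177, 0.79177, 0.5642)–(1.11969, 0, 0.5642)  len=0.8570
  (v3,v4,v2) [--+] → (0, 1.11969, 0.5642)–(0.79177, 0.79177, 0.5642)  len=0.8570
  (v4,v5,v2) [--+] → (-0.79177, 0.79177, 0.5642)–(0, 1.11969, 0.5642)  len=0.8570
  (v5,v6,v2) [--+] → (-1.11969, 0, 0.5642)–(-0.79177, 0.79177, 0.5642)  len=0.8570
  (v6,v7,v2) [--+] → (-0.79177, -0.79177, 0.5642)–(-1.11969, 0, 0.5642)  len=0.8570
  (v7,v8,v2) [--+] → (0, -1.11969, 0.5642)–(-0.79177, -0.79177, 0.5642)  len=0.8570
  (v8,v9,v2) [--+] → (0.79177, -0.79177, 0.5642)–(0, -1.11969, 0.5642)  len=0.8570
  (v9,v1,v2) [--+] → (1.11969, 0, 0.5642)–(0.79177, -0.79177, 0.5642)  len=0.8570

Chained into 1 loop(s):
  loop 1: 8 segments, perimeter = 6.8559
Total perimeter = 6.856


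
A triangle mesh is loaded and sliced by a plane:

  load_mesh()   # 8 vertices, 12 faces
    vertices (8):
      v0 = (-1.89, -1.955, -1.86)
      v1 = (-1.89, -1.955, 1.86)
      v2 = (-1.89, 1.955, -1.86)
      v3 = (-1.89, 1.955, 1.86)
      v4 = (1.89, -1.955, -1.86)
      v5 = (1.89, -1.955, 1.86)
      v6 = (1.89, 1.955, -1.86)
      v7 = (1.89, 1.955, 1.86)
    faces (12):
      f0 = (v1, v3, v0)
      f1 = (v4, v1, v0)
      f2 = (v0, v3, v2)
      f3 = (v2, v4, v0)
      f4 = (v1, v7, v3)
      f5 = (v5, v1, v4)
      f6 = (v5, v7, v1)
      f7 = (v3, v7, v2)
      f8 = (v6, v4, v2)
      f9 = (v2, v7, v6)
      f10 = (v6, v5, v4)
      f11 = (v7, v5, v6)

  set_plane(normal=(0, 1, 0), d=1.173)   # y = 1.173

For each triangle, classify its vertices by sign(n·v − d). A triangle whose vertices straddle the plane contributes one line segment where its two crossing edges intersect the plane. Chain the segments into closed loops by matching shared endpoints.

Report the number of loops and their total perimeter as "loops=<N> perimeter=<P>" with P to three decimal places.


loops=1 perimeter=15.000

Straddling triangles (8 of 12):
  (v1,v3,v0) [-+-] → (-1.89, 1.173, 1.86)–(-1.89, 1.173, 1.116)  len=0.7440
  (v0,v3,v2) [-++] → (-1.89, 1.173, 1.116)–(-1.89, 1.173, -1.86)  len=2.9760
  (v2,v4,v0) [+--] → (-1.134, 1.173, -1.86)–(-1.89, 1.173, -1.86)  len=0.7560
  (v1,v7,v3) [-++] → (1.134, 1.173, 1.86)–(-1.89, 1.173, 1.86)  len=3.0240
  (v5,v7,v1) [-+-] → (1.89, 1.173, 1.86)–(1.134, 1.173, 1.86)  len=0.7560
  (v6,v4,v2) [+-+] → (1.89, 1.173, -1.86)–(-1.134, 1.173, -1.86)  len=3.0240
  (v6,v5,v4) [+--] → (1.89, 1.173, -1.116)–(1.89, 1.173, -1.86)  len=0.7440
  (v7,v5,v6) [+-+] → (1.89, 1.173, 1.86)–(1.89, 1.173, -1.116)  len=2.9760

Chained into 1 loop(s):
  loop 1: 8 segments, perimeter = 15.0000
Total perimeter = 15.000


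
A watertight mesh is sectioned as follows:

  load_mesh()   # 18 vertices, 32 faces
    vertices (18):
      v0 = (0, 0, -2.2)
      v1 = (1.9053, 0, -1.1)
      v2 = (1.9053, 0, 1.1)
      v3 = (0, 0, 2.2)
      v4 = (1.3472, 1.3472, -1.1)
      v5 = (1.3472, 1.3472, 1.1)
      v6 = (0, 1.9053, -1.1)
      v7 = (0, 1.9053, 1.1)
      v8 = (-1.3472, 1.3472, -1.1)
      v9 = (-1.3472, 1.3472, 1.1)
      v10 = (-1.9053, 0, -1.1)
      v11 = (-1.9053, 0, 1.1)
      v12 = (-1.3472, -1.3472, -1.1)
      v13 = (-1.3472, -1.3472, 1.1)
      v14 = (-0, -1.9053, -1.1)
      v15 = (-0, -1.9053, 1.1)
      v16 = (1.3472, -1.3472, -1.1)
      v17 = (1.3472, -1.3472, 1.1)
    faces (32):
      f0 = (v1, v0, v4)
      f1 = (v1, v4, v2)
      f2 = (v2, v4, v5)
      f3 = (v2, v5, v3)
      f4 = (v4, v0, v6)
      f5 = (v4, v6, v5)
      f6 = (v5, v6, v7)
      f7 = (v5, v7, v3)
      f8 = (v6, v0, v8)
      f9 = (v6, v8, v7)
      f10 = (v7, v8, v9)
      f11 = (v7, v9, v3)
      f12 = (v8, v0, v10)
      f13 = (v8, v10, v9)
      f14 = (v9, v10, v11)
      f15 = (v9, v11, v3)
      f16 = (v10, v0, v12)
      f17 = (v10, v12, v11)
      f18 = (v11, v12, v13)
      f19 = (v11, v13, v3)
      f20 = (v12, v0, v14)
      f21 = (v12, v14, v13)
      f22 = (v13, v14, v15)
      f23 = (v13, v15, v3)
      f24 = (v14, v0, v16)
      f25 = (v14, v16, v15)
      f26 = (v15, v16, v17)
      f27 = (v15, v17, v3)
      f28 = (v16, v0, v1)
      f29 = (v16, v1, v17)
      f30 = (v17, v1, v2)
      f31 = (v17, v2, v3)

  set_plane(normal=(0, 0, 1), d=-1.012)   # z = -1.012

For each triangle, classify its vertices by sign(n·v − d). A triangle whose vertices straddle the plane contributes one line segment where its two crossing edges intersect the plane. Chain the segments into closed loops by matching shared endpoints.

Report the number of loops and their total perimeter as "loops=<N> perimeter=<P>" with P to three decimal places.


Straddling triangles (16 of 32):
  (v1,v4,v2) [--+] → (1.36952, 1.29331, -1.012)–(1.9053, 0, -1.012)  len=1.3999
  (v2,v4,v5) [+-+] → (1.36952, 1.29331, -1.012)–(1.3472, 1.3472, -1.012)  len=0.0583
  (v4,v6,v5) [--+] → (0.053888, 1.88298, -1.012)–(1.3472, 1.3472, -1.012)  len=1.3999
  (v5,v6,v7) [+-+] → (0.053888, 1.88298, -1.012)–(0, 1.9053, -1.012)  len=0.0583
  (v6,v8,v7) [--+] → (-1.29331, 1.36952, -1.012)–(0, 1.9053, -1.012)  len=1.3999
  (v7,v8,v9) [+-+] → (-1.29331, 1.36952, -1.012)–(-1.3472, 1.3472, -1.012)  len=0.0583
  (v8,v10,v9) [--+] → (-1.88298, 0.053888, -1.012)–(-1.3472, 1.3472, -1.012)  len=1.3999
  (v9,v10,v11) [+-+] → (-1.88298, 0.053888, -1.012)–(-1.9053, 0, -1.012)  len=0.0583
  (v10,v12,v11) [--+] → (-1.36952, -1.29331, -1.012)–(-1.9053, 0, -1.012)  len=1.3999
  (v11,v12,v13) [+-+] → (-1.36952, -1.29331, -1.012)–(-1.3472, -1.3472, -1.012)  len=0.0583
  (v12,v14,v13) [--+] → (-0.053888, -1.88298, -1.012)–(-1.3472, -1.3472, -1.012)  len=1.3999
  (v13,v14,v15) [+-+] → (-0.053888, -1.88298, -1.012)–(0, -1.9053, -1.012)  len=0.0583
  (v14,v16,v15) [--+] → (1.29331, -1.36952, -1.012)–(0, -1.9053, -1.012)  len=1.3999
  (v15,v16,v17) [+-+] → (1.29331, -1.36952, -1.012)–(1.3472, -1.3472, -1.012)  len=0.0583
  (v16,v1,v17) [--+] → (1.88298, -0.053888, -1.012)–(1.3472, -1.3472, -1.012)  len=1.3999
  (v17,v1,v2) [+-+] → (1.88298, -0.053888, -1.012)–(1.9053, 0, -1.012)  len=0.0583

Chained into 1 loop(s):
  loop 1: 16 segments, perimeter = 11.6658
Total perimeter = 11.666

loops=1 perimeter=11.666


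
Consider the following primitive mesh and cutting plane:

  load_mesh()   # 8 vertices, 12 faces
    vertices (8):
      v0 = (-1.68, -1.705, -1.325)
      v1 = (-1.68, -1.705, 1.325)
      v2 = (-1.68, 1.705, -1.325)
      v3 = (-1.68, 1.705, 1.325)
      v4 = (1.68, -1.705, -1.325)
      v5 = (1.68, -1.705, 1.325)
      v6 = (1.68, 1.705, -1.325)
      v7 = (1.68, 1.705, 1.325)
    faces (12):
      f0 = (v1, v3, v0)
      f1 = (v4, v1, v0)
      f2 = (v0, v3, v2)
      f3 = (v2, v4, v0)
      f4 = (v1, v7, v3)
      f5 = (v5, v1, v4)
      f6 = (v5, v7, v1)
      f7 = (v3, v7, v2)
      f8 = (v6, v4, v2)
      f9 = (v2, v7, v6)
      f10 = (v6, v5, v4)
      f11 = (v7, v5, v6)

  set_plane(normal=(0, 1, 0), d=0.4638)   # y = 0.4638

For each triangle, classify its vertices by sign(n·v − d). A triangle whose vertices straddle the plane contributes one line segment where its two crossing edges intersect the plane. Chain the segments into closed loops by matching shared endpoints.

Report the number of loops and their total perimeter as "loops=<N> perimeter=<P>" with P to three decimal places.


Straddling triangles (8 of 12):
  (v1,v3,v0) [-+-] → (-1.68, 0.4638, 1.325)–(-1.68, 0.4638, 0.360431)  len=0.9646
  (v0,v3,v2) [-++] → (-1.68, 0.4638, 0.360431)–(-1.68, 0.4638, -1.325)  len=1.6854
  (v2,v4,v0) [+--] → (-0.456999, 0.4638, -1.325)–(-1.68, 0.4638, -1.325)  len=1.2230
  (v1,v7,v3) [-++] → (0.456999, 0.4638, 1.325)–(-1.68, 0.4638, 1.325)  len=2.1370
  (v5,v7,v1) [-+-] → (1.68, 0.4638, 1.325)–(0.456999, 0.4638, 1.325)  len=1.2230
  (v6,v4,v2) [+-+] → (1.68, 0.4638, -1.325)–(-0.456999, 0.4638, -1.325)  len=2.1370
  (v6,v5,v4) [+--] → (1.68, 0.4638, -0.360431)–(1.68, 0.4638, -1.325)  len=0.9646
  (v7,v5,v6) [+-+] → (1.68, 0.4638, 1.325)–(1.68, 0.4638, -0.360431)  len=1.6854

Chained into 1 loop(s):
  loop 1: 8 segments, perimeter = 12.0200
Total perimeter = 12.020

loops=1 perimeter=12.020


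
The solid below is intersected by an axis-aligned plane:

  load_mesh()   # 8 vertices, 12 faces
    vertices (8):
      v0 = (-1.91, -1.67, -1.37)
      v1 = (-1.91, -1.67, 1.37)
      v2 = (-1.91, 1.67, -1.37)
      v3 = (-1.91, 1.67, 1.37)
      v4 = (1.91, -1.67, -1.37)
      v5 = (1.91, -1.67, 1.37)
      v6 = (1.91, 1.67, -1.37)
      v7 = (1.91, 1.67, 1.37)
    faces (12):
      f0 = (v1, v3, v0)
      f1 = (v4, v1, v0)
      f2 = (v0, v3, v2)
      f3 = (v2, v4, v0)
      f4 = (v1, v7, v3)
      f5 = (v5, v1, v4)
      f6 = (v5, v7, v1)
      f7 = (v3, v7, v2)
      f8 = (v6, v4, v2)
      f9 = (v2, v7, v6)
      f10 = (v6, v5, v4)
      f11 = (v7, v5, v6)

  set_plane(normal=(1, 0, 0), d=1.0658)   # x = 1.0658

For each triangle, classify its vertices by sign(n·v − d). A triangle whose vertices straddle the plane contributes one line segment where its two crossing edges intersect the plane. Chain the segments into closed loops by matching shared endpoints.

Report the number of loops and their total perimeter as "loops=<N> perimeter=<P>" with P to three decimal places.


loops=1 perimeter=12.160

Straddling triangles (8 of 12):
  (v4,v1,v0) [+--] → (1.0658, -1.67, -0.764474)–(1.0658, -1.67, -1.37)  len=0.6055
  (v2,v4,v0) [-+-] → (1.0658, -0.931877, -1.37)–(1.0658, -1.67, -1.37)  len=0.7381
  (v1,v7,v3) [-+-] → (1.0658, 0.931877, 1.37)–(1.0658, 1.67, 1.37)  len=0.7381
  (v5,v1,v4) [+-+] → (1.0658, -1.67, 1.37)–(1.0658, -1.67, -0.764474)  len=2.1345
  (v5,v7,v1) [++-] → (1.0658, 0.931877, 1.37)–(1.0658, -1.67, 1.37)  len=2.6019
  (v3,v7,v2) [-+-] → (1.0658, 1.67, 1.37)–(1.0658, 1.67, 0.764474)  len=0.6055
  (v6,v4,v2) [++-] → (1.0658, -0.931877, -1.37)–(1.0658, 1.67, -1.37)  len=2.6019
  (v2,v7,v6) [-++] → (1.0658, 1.67, 0.764474)–(1.0658, 1.67, -1.37)  len=2.1345

Chained into 1 loop(s):
  loop 1: 8 segments, perimeter = 12.1600
Total perimeter = 12.160


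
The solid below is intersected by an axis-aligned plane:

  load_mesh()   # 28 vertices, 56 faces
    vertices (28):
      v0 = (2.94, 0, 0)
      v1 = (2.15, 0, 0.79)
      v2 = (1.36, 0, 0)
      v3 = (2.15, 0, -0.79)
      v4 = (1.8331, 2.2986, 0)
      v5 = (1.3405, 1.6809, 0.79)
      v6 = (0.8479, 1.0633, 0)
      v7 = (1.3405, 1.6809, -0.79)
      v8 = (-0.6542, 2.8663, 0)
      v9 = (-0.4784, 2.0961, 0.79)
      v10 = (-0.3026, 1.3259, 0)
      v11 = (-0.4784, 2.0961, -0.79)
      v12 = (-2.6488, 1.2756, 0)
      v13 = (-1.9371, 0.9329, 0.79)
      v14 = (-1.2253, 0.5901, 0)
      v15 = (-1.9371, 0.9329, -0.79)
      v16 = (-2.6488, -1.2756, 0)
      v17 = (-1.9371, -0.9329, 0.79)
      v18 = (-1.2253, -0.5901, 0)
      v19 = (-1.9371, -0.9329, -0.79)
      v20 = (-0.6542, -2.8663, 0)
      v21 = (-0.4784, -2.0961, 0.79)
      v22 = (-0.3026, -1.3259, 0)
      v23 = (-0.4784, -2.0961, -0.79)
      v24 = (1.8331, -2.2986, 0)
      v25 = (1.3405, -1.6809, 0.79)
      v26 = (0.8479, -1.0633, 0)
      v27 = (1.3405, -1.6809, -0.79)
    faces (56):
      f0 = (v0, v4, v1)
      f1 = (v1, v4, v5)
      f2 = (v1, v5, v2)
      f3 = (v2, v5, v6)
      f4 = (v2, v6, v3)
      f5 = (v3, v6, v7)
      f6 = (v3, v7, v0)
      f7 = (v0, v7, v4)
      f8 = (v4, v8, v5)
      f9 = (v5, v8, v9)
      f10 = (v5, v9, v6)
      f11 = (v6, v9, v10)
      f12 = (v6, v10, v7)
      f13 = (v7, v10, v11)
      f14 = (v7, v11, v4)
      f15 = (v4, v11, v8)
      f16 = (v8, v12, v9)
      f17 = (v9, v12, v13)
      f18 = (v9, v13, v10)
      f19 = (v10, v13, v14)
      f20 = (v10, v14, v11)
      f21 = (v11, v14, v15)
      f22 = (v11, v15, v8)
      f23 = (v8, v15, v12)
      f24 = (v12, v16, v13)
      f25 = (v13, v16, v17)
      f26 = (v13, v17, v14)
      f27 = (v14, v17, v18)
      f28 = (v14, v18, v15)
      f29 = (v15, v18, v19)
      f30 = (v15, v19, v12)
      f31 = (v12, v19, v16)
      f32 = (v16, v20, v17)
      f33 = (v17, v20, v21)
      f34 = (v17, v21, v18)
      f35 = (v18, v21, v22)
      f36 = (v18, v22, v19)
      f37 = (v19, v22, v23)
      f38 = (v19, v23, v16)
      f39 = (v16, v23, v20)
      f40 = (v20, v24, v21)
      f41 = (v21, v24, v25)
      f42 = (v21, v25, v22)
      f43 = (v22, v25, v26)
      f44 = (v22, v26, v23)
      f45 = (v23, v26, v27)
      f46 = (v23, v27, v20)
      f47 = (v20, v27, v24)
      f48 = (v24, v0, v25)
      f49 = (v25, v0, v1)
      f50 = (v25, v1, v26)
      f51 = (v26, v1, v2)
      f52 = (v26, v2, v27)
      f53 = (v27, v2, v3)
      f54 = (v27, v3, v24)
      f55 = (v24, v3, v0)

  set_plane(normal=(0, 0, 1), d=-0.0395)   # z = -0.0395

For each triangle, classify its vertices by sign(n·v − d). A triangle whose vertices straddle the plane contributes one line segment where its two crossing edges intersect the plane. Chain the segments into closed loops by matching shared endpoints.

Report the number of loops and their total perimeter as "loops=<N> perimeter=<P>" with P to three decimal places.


loops=2 perimeter=26.120

Straddling triangles (28 of 56):
  (v2,v6,v3) [++-] → (0.913005, 1.01014, -0.0395)–(1.3995, 0, -0.0395)  len=1.1212
  (v3,v6,v7) [-+-] → (0.913005, 1.01014, -0.0395)–(0.87253, 1.09418, -0.0395)  len=0.0933
  (v3,v7,v0) [--+] → (2.86003, 0.084045, -0.0395)–(2.9005, 0, -0.0395)  len=0.0933
  (v0,v7,v4) [+-+] → (2.86002, 0.084045, -0.0395)–(1.80847, 2.26771, -0.0395)  len=2.4237
  (v6,v10,v7) [++-] → (-0.220445, 1.34365, -0.0395)–(0.87253, 1.09418, -0.0395)  len=1.1211
  (v7,v10,v11) [-+-] → (-0.220445, 1.34365, -0.0395)–(-0.31139, 1.36441, -0.0395)  len=0.0933
  (v7,v11,v4) [--+] → (1.71753, 2.28848, -0.0395)–(1.80847, 2.26771, -0.0395)  len=0.0933
  (v4,v11,v8) [+-+] → (1.71752, 2.28848, -0.0395)–(-0.64541, 2.82779, -0.0395)  len=2.4237
  (v10,v14,v11) [++-] → (-1.18796, 0.6654, -0.0395)–(-0.31139, 1.36441, -0.0395)  len=1.1212
  (v11,v14,v15) [-+-] → (-1.18796, 0.6654, -0.0395)–(-1.26089, 0.60724, -0.0395)  len=0.0933
  (v11,v15,v8) [--+] → (-0.718345, 2.76963, -0.0395)–(-0.64541, 2.82779, -0.0395)  len=0.0933
  (v8,v15,v12) [+-+] → (-0.718345, 2.76963, -0.0395)–(-2.61322, 1.25847, -0.0395)  len=2.4237
  (v14,v18,v15) [++-] → (-1.26089, -0.51395, -0.0395)–(-1.26089, 0.60724, -0.0395)  len=1.1212
  (v15,v18,v19) [-+-] → (-1.26089, -0.51395, -0.0395)–(-1.26089, -0.60724, -0.0395)  len=0.0933
  (v15,v19,v12) [--+] → (-2.61322, 1.16518, -0.0395)–(-2.61321, 1.25847, -0.0395)  len=0.0933
  (v12,v19,v16) [+-+] → (-2.61321, 1.16518, -0.0395)–(-2.61322, -1.25847, -0.0395)  len=2.4236
  (v18,v22,v19) [++-] → (-0.384325, -1.30625, -0.0395)–(-1.26089, -0.60724, -0.0395)  len=1.1212
  (v19,v22,v23) [-+-] → (-0.384325, -1.30625, -0.0395)–(-0.31139, -1.36441, -0.0395)  len=0.0933
  (v19,v23,v16) [--+] → (-2.54028, -1.31663, -0.0395)–(-2.61321, -1.25847, -0.0395)  len=0.0933
  (v16,v23,v20) [+-+] → (-2.54028, -1.31663, -0.0395)–(-0.64541, -2.82779, -0.0395)  len=2.4237
  (v22,v26,v23) [++-] → (0.781585, -1.11494, -0.0395)–(-0.31139, -1.36441, -0.0395)  len=1.1211
  (v23,v26,v27) [-+-] → (0.781585, -1.11494, -0.0395)–(0.87253, -1.09418, -0.0395)  len=0.0933
  (v23,v27,v20) [--+] → (-0.554465, -2.80703, -0.0395)–(-0.64541, -2.82779, -0.0395)  len=0.0933
  (v20,v27,v24) [+-+] → (-0.554465, -2.80703, -0.0395)–(1.80847, -2.26771, -0.0395)  len=2.4237
  (v26,v2,v27) [++-] → (1.35903, -0.084045, -0.0395)–(0.87253, -1.09418, -0.0395)  len=1.1212
  (v27,v2,v3) [-+-] → (1.35903, -0.084045, -0.0395)–(1.3995, 0, -0.0395)  len=0.0933
  (v27,v3,v24) [--+] → (1.84895, -2.18367, -0.0395)–(1.80847, -2.26771, -0.0395)  len=0.0933
  (v24,v3,v0) [+-+] → (1.84895, -2.18367, -0.0395)–(2.9005, 0, -0.0395)  len=2.4237

Chained into 2 loop(s):
  loop 1: 14 segments, perimeter = 8.5010
  loop 2: 14 segments, perimeter = 17.6187
Total perimeter = 26.120


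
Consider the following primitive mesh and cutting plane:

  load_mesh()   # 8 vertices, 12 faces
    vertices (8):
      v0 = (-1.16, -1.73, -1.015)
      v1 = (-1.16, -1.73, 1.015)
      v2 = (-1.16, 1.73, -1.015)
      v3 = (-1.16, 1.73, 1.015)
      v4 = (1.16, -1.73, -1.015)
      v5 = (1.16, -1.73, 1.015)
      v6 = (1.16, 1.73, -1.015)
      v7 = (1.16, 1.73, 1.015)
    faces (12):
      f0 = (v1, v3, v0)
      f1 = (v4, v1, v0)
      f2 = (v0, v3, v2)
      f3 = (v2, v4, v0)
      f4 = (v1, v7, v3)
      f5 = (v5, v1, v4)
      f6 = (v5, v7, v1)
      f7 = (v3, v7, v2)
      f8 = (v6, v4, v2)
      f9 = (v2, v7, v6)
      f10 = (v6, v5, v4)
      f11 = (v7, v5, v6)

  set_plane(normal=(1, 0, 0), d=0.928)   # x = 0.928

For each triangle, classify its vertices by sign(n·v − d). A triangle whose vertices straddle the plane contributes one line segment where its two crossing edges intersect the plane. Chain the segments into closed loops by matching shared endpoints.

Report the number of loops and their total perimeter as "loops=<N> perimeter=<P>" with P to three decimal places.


Straddling triangles (8 of 12):
  (v4,v1,v0) [+--] → (0.928, -1.73, -0.812)–(0.928, -1.73, -1.015)  len=0.2030
  (v2,v4,v0) [-+-] → (0.928, -1.384, -1.015)–(0.928, -1.73, -1.015)  len=0.3460
  (v1,v7,v3) [-+-] → (0.928, 1.384, 1.015)–(0.928, 1.73, 1.015)  len=0.3460
  (v5,v1,v4) [+-+] → (0.928, -1.73, 1.015)–(0.928, -1.73, -0.812)  len=1.8270
  (v5,v7,v1) [++-] → (0.928, 1.384, 1.015)–(0.928, -1.73, 1.015)  len=3.1140
  (v3,v7,v2) [-+-] → (0.928, 1.73, 1.015)–(0.928, 1.73, 0.812)  len=0.2030
  (v6,v4,v2) [++-] → (0.928, -1.384, -1.015)–(0.928, 1.73, -1.015)  len=3.1140
  (v2,v7,v6) [-++] → (0.928, 1.73, 0.812)–(0.928, 1.73, -1.015)  len=1.8270

Chained into 1 loop(s):
  loop 1: 8 segments, perimeter = 10.9800
Total perimeter = 10.980

loops=1 perimeter=10.980


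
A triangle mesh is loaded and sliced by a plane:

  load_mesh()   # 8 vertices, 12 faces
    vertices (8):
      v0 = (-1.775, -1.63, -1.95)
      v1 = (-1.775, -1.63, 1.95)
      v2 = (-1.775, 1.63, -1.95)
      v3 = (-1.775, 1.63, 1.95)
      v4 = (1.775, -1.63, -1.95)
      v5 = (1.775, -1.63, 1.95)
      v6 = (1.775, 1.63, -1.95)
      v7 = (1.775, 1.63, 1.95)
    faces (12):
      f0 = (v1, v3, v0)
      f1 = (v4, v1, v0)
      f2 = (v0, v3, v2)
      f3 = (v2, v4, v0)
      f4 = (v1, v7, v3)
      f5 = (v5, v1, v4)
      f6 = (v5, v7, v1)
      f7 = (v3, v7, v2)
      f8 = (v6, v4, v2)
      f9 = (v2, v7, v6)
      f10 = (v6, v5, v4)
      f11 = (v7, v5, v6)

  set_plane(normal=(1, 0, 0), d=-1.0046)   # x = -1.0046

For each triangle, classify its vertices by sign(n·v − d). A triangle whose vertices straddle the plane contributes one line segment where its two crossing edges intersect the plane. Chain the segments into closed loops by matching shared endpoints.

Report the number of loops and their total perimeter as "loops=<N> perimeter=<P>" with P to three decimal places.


Straddling triangles (8 of 12):
  (v4,v1,v0) [+--] → (-1.0046, -1.63, 1.10365)–(-1.0046, -1.63, -1.95)  len=3.0536
  (v2,v4,v0) [-+-] → (-1.0046, 0.922534, -1.95)–(-1.0046, -1.63, -1.95)  len=2.5525
  (v1,v7,v3) [-+-] → (-1.0046, -0.922534, 1.95)–(-1.0046, 1.63, 1.95)  len=2.5525
  (v5,v1,v4) [+-+] → (-1.0046, -1.63, 1.95)–(-1.0046, -1.63, 1.10365)  len=0.8464
  (v5,v7,v1) [++-] → (-1.0046, -0.922534, 1.95)–(-1.0046, -1.63, 1.95)  len=0.7075
  (v3,v7,v2) [-+-] → (-1.0046, 1.63, 1.95)–(-1.0046, 1.63, -1.10365)  len=3.0536
  (v6,v4,v2) [++-] → (-1.0046, 0.922534, -1.95)–(-1.0046, 1.63, -1.95)  len=0.7075
  (v2,v7,v6) [-++] → (-1.0046, 1.63, -1.10365)–(-1.0046, 1.63, -1.95)  len=0.8464

Chained into 1 loop(s):
  loop 1: 8 segments, perimeter = 14.3200
Total perimeter = 14.320

loops=1 perimeter=14.320


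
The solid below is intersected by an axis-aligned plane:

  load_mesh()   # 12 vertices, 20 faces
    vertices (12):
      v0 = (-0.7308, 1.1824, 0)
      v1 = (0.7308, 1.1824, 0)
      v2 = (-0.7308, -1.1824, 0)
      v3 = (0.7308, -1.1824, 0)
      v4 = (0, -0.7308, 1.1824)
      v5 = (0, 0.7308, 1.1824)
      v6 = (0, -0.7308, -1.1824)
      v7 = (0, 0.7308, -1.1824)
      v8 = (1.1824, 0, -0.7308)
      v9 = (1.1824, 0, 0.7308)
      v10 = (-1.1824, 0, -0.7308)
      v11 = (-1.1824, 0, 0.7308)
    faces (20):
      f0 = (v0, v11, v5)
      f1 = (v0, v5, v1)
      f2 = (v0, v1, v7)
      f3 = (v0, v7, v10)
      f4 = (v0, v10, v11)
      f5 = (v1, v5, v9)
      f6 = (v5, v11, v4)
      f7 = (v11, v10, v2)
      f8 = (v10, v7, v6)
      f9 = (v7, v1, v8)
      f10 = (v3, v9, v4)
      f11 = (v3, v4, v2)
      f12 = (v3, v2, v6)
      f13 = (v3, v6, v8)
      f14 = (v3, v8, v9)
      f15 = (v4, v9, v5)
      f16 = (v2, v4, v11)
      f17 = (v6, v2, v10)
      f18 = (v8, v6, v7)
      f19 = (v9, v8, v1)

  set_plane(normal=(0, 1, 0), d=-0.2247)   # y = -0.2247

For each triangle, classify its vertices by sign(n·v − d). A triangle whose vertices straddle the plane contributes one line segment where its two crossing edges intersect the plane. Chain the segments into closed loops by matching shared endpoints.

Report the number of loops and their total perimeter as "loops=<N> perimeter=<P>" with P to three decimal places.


loops=1 perimeter=7.445

Straddling triangles (10 of 20):
  (v5,v11,v4) [++-] → (-0.818846, -0.2247, 0.869654)–(0, -0.2247, 1.1824)  len=0.8765
  (v11,v10,v2) [++-] → (-1.09658, -0.2247, -0.591921)–(-1.09658, -0.2247, 0.591921)  len=1.1838
  (v10,v7,v6) [++-] → (0, -0.2247, -1.1824)–(-0.818846, -0.2247, -0.869654)  len=0.8765
  (v3,v9,v4) [-+-] → (1.09658, -0.2247, 0.591921)–(0.818846, -0.2247, 0.869654)  len=0.3928
  (v3,v6,v8) [--+] → (0.818846, -0.2247, -0.869654)–(1.09658, -0.2247, -0.591921)  len=0.3928
  (v3,v8,v9) [-++] → (1.09658, -0.2247, -0.591921)–(1.09658, -0.2247, 0.591921)  len=1.1838
  (v4,v9,v5) [-++] → (0.818846, -0.2247, 0.869654)–(0, -0.2247, 1.1824)  len=0.8765
  (v2,v4,v11) [--+] → (-0.818846, -0.2247, 0.869654)–(-1.09658, -0.2247, 0.591921)  len=0.3928
  (v6,v2,v10) [--+] → (-1.09658, -0.2247, -0.591921)–(-0.818846, -0.2247, -0.869654)  len=0.3928
  (v8,v6,v7) [+-+] → (0.818846, -0.2247, -0.869654)–(0, -0.2247, -1.1824)  len=0.8765

Chained into 1 loop(s):
  loop 1: 10 segments, perimeter = 7.4449
Total perimeter = 7.445
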